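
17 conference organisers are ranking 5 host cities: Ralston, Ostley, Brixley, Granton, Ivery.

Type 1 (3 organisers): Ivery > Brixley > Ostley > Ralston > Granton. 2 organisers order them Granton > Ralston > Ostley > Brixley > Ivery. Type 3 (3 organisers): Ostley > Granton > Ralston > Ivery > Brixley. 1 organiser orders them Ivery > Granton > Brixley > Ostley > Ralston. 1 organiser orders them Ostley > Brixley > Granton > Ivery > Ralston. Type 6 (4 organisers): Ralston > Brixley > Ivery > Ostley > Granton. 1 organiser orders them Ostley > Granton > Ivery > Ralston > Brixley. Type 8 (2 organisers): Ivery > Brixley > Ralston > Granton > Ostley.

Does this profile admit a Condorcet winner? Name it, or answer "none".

Head-to-head results (17 organisers):
Ralston vs Ostley: 2+4+2 = 8 for Ralston, 9 for Ostley — Ostley by 9–8.
Ralston vs Brixley: 10 to 7, Ralston.
Ralston vs Granton: 3+4+2 = 9 for Ralston, 8 for Granton — Ralston by 9–8.
Ralston vs Ivery: Ralston, 9–8.
Ostley vs Brixley: Brixley, 10–7.
Ostley–Granton: Ostley 12–5.
Ostley vs Ivery: Ivery, 10–7.
Brixley vs Granton: Brixley preferred on 3+1+4+2 = 10 ballots; Brixley wins 10–7.
Brixley vs Ivery: 7 to 10, Ivery.
Granton–Ivery: Ivery 10–7.
Each city drops at least one matchup (Ralston loses to Ostley; Ostley loses to Brixley; Brixley loses to Ralston; Granton loses to Ralston; Ivery loses to Ralston); the cycle Ralston beats Brixley beats Ostley beats Ralston rules out a Condorcet winner.

none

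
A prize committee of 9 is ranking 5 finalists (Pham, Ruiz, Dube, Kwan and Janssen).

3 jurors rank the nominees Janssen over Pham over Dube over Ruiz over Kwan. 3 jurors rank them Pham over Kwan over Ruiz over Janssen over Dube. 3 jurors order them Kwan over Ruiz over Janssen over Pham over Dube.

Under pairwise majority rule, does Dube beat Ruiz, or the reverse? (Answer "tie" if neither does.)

Ruiz

Ballots ranking Dube above Ruiz: 3.
Ballots ranking Ruiz above Dube: 9 − 3 = 6.
Ruiz wins the head-to-head 6–3.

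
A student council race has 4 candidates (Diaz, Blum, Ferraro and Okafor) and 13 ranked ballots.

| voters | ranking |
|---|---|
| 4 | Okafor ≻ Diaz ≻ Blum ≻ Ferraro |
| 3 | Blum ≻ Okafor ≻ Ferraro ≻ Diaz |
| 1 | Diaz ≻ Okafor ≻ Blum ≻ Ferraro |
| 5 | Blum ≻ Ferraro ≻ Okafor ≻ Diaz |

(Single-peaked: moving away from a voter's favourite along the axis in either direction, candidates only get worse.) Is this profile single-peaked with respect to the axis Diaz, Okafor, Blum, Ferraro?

yes

Axis positions: Diaz=1, Okafor=2, Blum=3, Ferraro=4.
Faction 1 (peak Okafor at position 2): ranking walks positions 2-1-3-4, expanding outward from the peak — single-peaked.
Faction 2 (peak Blum at position 3): ranking walks positions 3-2-4-1, expanding outward from the peak — single-peaked.
Faction 3 (peak Diaz at position 1): ranking walks positions 1-2-3-4, expanding outward from the peak — single-peaked.
Faction 4 (peak Blum at position 3): ranking walks positions 3-4-2-1, expanding outward from the peak — single-peaked.
Every ranking is single-peaked on this axis.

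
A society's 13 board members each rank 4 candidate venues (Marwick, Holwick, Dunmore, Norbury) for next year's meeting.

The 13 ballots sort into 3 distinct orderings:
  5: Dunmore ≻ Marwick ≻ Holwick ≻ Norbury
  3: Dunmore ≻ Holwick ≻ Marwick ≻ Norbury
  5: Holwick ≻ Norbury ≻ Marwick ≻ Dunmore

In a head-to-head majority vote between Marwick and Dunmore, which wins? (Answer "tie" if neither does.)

Dunmore

Ballots ranking Marwick above Dunmore: 5.
Ballots ranking Dunmore above Marwick: 13 − 5 = 8.
Dunmore wins the head-to-head 8–5.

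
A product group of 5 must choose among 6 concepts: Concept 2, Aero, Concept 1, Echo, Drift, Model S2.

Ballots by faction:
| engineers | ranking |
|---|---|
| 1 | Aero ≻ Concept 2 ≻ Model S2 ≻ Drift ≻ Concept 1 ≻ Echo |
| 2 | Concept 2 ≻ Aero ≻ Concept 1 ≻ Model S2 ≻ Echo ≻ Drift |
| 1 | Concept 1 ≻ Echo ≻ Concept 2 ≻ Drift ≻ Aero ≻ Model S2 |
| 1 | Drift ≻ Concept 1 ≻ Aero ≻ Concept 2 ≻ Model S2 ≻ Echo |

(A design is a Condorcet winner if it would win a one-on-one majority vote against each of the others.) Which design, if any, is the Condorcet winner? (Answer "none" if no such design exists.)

Head-to-head results (5 engineers):
Concept 2–Aero: Concept 2 3–2.
Concept 2 vs Concept 1: Concept 2, 3–2.
Concept 2 vs Echo: Concept 2, 4–1.
Concept 2–Drift: Concept 2 4–1.
Concept 2 vs Model S2: Concept 2 wins 5–0.
Aero vs Concept 1: Aero wins 3–2.
Aero vs Echo: Aero wins 4–1.
Aero–Drift: Aero 3–2.
Aero–Model S2: Aero 5–0.
Concept 1 vs Echo: Concept 1 wins 5–0.
Concept 1–Drift: Concept 1 3–2.
Concept 1–Model S2: Concept 1 4–1.
Echo vs Drift: Echo wins 3–2.
Echo vs Model S2: Model S2, 4–1.
Drift–Model S2: Model S2 3–2.
Only Concept 2 has no losses; Concept 2 is the Condorcet winner.

Concept 2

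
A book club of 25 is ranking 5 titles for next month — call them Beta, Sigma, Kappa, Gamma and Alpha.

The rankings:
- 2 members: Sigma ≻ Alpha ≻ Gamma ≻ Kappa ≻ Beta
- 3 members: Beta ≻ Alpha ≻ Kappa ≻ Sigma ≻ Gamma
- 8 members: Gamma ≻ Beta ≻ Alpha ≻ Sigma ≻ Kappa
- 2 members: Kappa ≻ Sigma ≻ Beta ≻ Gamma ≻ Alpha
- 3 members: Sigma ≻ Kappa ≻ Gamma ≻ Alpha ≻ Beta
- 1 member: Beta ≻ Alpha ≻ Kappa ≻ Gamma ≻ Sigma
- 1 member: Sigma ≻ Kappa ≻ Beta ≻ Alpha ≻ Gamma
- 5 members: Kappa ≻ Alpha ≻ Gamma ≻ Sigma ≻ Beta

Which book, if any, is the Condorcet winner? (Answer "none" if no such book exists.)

none

Pairwise majorities:
Beta vs Sigma: Sigma, 13–12.
Beta–Kappa: Kappa 13–12.
Beta vs Gamma: Gamma, 18–7.
Beta vs Alpha: Beta, 15–10.
Sigma vs Kappa: Sigma wins 14–11.
Sigma vs Gamma: Gamma wins 14–11.
Sigma–Alpha: Alpha 17–8.
Kappa–Gamma: Kappa 15–10.
Kappa vs Alpha: Alpha, 14–11.
Gamma vs Alpha: Gamma wins 13–12.
Every book loses at least once (Beta loses to Sigma; Sigma loses to Gamma; Kappa loses to Sigma; Gamma loses to Kappa; Alpha loses to Beta). The majority relation contains the cycle Beta beats Alpha beats Sigma beats Beta, so there is no Condorcet winner.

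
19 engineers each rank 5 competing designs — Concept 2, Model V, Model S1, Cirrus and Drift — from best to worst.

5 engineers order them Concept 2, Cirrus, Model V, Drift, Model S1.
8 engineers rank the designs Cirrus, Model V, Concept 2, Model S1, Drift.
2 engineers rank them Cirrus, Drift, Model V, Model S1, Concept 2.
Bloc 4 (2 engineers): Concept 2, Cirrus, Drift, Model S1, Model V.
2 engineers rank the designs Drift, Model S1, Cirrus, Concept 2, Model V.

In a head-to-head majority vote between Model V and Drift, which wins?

Model V

Ballots ranking Model V above Drift: 5 + 8 = 13.
Ballots ranking Drift above Model V: 19 − 13 = 6.
Model V wins the head-to-head 13–6.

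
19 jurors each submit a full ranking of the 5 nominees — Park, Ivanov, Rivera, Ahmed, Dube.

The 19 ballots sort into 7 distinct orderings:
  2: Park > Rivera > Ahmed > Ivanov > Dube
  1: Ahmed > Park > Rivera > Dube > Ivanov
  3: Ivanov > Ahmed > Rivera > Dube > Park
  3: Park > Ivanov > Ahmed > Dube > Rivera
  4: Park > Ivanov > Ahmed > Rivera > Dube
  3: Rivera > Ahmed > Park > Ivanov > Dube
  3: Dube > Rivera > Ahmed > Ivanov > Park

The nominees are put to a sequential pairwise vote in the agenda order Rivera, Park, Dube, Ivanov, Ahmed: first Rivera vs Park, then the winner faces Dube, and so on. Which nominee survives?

Round 1: Rivera vs Park — 9–10, Park advances.
Round 2: Park vs Dube — 13–6, Park advances.
Round 3: Park vs Ivanov — 13–6, Park advances.
Round 4: Park vs Ahmed — 9–10, Ahmed advances.
Ahmed survives the agenda.

Ahmed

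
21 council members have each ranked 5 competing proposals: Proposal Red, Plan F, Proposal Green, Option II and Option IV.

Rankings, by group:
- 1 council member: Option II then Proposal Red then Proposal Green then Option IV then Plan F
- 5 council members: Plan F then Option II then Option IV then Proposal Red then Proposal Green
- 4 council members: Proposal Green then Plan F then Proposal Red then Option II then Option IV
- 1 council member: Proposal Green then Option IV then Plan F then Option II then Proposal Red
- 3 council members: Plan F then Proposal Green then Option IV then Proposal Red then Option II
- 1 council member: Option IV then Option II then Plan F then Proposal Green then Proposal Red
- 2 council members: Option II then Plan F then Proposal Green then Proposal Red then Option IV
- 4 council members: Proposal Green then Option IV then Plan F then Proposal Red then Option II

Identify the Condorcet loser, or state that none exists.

Head-to-head results (21 council members):
Proposal Red vs Plan F: 1 to 20, Plan F.
Proposal Red vs Proposal Green: Proposal Green wins 15–6.
Proposal Red vs Option II: Proposal Red preferred on 4+3+4 = 11 ballots; Proposal Red wins 11–10.
Proposal Red vs Option IV: Option IV, 14–7.
Plan F vs Proposal Green: Plan F preferred on 5+3+1+2 = 11 ballots; Plan F wins 11–10.
Plan F vs Option II: Plan F wins 17–4.
Plan F vs Option IV: 5+4+3+2 = 14 for Plan F, 7 for Option IV — Plan F by 14–7.
Proposal Green vs Option II: Proposal Green, 12–9.
Proposal Green vs Option IV: Proposal Green, 15–6.
Option II vs Option IV: 12 to 9, Option II.
Each option has at least one pairwise win (Proposal Red beats Option II; Plan F beats Proposal Red; Proposal Green beats Proposal Red; Option II beats Option IV; Option IV beats Proposal Red) — no Condorcet loser.

none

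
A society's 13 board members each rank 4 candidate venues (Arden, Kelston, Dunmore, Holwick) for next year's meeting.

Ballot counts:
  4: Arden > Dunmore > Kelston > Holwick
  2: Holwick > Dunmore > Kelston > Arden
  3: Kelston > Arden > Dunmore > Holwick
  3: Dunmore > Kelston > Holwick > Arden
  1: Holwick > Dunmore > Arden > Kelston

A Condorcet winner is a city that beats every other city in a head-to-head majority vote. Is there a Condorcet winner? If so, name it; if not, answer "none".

none

Pairwise majorities:
Arden vs Kelston: 5 to 8, Kelston.
Arden vs Dunmore: Arden preferred on 4+3 = 7 ballots; Arden wins 7–6.
Arden vs Holwick: Arden is ranked higher on 4+3 = 7 ballots, Holwick on 6. Arden wins 7–6.
Kelston vs Dunmore: Kelston is ranked higher on 3 ballots, Dunmore on 10. Dunmore wins 10–3.
Kelston vs Holwick: 4+3+3 = 10 for Kelston, 3 for Holwick — Kelston by 10–3.
Dunmore vs Holwick: Dunmore is ranked higher on 4+3+3 = 10 ballots, Holwick on 3. Dunmore wins 10–3.
Each city drops at least one matchup (Arden loses to Kelston; Kelston loses to Dunmore; Dunmore loses to Arden; Holwick loses to Arden); the cycle Arden > Dunmore > Kelston > Arden rules out a Condorcet winner.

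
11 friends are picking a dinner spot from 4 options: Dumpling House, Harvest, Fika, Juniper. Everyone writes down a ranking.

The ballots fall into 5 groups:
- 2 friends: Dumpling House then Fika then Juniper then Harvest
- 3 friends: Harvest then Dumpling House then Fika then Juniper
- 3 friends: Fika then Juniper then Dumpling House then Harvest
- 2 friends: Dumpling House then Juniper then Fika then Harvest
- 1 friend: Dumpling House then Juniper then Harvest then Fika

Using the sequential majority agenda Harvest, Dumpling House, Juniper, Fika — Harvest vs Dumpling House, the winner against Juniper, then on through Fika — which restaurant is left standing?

Dumpling House

Round 1: Harvest vs Dumpling House — 3–8, Dumpling House advances.
Round 2: Dumpling House vs Juniper — 8–3, Dumpling House advances.
Round 3: Dumpling House vs Fika — 8–3, Dumpling House advances.
The agenda winner is Dumpling House.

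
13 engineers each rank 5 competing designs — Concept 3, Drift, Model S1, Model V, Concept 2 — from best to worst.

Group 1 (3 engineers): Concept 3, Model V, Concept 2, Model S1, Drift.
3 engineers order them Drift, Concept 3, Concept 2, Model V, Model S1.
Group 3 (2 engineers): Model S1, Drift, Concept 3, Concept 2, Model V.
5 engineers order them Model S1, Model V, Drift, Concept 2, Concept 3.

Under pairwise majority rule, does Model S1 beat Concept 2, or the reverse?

Ballots ranking Model S1 above Concept 2: 2 + 5 = 7.
Ballots ranking Concept 2 above Model S1: 13 − 7 = 6.
Model S1 wins the head-to-head 7–6.

Model S1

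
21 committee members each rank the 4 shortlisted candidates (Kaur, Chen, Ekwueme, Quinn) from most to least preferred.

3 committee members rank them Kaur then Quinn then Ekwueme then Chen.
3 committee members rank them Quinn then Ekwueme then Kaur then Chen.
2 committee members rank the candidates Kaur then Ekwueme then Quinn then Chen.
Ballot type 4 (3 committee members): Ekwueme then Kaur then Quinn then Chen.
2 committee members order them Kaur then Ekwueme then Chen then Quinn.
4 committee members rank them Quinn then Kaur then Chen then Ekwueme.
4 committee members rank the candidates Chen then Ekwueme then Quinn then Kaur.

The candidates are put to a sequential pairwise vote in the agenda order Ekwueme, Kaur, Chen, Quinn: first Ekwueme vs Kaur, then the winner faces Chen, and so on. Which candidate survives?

Round 1: Ekwueme vs Kaur — 10–11, Kaur advances.
Round 2: Kaur vs Chen — 17–4, Kaur advances.
Round 3: Kaur vs Quinn — 10–11, Quinn advances.
The agenda winner is Quinn.

Quinn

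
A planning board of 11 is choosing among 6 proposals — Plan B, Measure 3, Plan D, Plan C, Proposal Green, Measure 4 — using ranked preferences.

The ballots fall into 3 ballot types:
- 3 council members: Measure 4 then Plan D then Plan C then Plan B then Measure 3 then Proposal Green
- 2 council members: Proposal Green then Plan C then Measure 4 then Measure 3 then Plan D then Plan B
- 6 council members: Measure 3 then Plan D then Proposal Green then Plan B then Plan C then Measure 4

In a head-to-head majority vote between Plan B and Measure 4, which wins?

Plan B

Ballots ranking Plan B above Measure 4: 6.
Ballots ranking Measure 4 above Plan B: 11 − 6 = 5.
Plan B wins the head-to-head 6–5.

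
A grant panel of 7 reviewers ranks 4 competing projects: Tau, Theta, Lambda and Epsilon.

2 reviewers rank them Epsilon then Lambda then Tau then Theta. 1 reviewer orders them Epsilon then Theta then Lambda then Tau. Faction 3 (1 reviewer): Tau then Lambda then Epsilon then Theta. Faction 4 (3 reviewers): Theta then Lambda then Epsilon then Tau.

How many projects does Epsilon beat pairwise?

Epsilon against each rival (7 reviewers):
Epsilon vs Tau: Epsilon, 6–1.
Epsilon vs Theta: 4 to 3, Epsilon.
Epsilon vs Lambda: Lambda wins 4–3.
Epsilon beats Tau, Theta; loses to Lambda — 2 pairwise wins.

2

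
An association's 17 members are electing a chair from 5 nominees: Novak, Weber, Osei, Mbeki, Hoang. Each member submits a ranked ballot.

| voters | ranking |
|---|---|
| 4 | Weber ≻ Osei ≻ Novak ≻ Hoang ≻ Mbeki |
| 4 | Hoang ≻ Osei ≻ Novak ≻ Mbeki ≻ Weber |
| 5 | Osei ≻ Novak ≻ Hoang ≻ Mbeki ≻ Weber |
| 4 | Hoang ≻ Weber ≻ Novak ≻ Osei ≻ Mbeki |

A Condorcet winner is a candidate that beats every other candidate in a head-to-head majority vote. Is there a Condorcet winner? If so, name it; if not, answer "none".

Pairwise majorities:
Novak vs Weber: 9 to 8, Novak.
Novak vs Osei: Novak is ranked higher on 4 ballots, Osei on 13. Osei wins 13–4.
Novak vs Mbeki: 4+4+5+4 = 17 for Novak, 0 for Mbeki — Novak by 17–0.
Novak vs Hoang: Novak is ranked higher on 4+5 = 9 ballots, Hoang on 8. Novak wins 9–8.
Weber vs Osei: Osei wins 9–8.
Weber vs Mbeki: 4+4 = 8 for Weber, 9 for Mbeki — Mbeki by 9–8.
Weber–Hoang: Hoang 13–4.
Osei vs Mbeki: Osei preferred on 4+4+5+4 = 17 ballots; Osei wins 17–0.
Osei vs Hoang: Osei wins 9–8.
Mbeki–Hoang: Hoang 17–0.
Osei wins every pairwise contest, so Osei is the Condorcet winner.

Osei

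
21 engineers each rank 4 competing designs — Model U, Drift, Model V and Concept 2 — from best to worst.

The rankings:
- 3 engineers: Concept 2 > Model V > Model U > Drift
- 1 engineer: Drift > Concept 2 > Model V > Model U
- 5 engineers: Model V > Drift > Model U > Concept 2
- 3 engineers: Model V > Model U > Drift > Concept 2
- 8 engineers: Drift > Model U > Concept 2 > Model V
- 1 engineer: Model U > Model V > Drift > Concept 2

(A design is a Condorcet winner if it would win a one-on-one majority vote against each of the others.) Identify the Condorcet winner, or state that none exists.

Head-to-head results (21 engineers):
Model U vs Drift: Model U preferred on 3+3+1 = 7 ballots; Drift wins 14–7.
Model U vs Model V: 8+1 = 9 for Model U, 12 for Model V — Model V by 12–9.
Model U vs Concept 2: Model U is ranked higher on 5+3+8+1 = 17 ballots, Concept 2 on 4. Model U wins 17–4.
Drift vs Model V: 1+8 = 9 for Drift, 12 for Model V — Model V by 12–9.
Drift vs Concept 2: 1+5+3+8+1 = 18 for Drift, 3 for Concept 2 — Drift by 18–3.
Model V vs Concept 2: 5+3+1 = 9 for Model V, 12 for Concept 2 — Concept 2 by 12–9.
No design is unbeaten: Model U loses to Drift; Drift loses to Model V; Model V loses to Concept 2; Concept 2 loses to Model U. In particular Model U beats Concept 2 beats Model V beats Model U is a majority cycle — no Condorcet winner exists.

none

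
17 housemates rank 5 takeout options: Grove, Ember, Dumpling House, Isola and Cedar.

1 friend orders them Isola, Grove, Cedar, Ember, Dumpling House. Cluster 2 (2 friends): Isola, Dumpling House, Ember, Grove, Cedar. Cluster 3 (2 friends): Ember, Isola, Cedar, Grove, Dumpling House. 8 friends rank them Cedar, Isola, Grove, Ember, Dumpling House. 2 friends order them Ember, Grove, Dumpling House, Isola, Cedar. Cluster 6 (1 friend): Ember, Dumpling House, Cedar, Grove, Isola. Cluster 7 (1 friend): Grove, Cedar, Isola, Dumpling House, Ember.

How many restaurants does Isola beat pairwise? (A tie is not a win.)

Isola against each rival (17 friends):
Isola vs Grove: 13 to 4, Isola.
Isola vs Ember: 12 to 5, Isola.
Isola–Dumpling House: Isola 14–3.
Isola vs Cedar: Isola preferred on 1+2+2+2 = 7 ballots; Cedar wins 10–7.
Isola beats Grove, Ember, Dumpling House; loses to Cedar — 3 pairwise wins.

3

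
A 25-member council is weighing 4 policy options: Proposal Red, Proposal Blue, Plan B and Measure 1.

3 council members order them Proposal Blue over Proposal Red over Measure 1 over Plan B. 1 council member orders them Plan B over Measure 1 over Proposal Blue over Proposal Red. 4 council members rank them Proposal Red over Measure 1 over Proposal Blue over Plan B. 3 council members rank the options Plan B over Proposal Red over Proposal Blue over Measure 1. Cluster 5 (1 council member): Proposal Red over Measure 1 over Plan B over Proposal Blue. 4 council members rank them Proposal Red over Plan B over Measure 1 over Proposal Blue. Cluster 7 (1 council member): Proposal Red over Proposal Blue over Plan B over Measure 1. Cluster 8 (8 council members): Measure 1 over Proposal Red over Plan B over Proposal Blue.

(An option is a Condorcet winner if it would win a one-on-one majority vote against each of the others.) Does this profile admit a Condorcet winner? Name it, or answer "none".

Check each pair by majority over 25 ballots:
Proposal Red vs Proposal Blue: 21 to 4, Proposal Red.
Proposal Red vs Plan B: Proposal Red preferred on 3+4+1+4+1+8 = 21 ballots; Proposal Red wins 21–4.
Proposal Red vs Measure 1: 16 to 9, Proposal Red.
Proposal Blue vs Plan B: Proposal Blue preferred on 3+4+1 = 8 ballots; Plan B wins 17–8.
Proposal Blue vs Measure 1: Proposal Blue is ranked higher on 3+3+1 = 7 ballots, Measure 1 on 18. Measure 1 wins 18–7.
Plan B vs Measure 1: 9 to 16, Measure 1.
Only Proposal Red has no losses; Proposal Red is the Condorcet winner.

Proposal Red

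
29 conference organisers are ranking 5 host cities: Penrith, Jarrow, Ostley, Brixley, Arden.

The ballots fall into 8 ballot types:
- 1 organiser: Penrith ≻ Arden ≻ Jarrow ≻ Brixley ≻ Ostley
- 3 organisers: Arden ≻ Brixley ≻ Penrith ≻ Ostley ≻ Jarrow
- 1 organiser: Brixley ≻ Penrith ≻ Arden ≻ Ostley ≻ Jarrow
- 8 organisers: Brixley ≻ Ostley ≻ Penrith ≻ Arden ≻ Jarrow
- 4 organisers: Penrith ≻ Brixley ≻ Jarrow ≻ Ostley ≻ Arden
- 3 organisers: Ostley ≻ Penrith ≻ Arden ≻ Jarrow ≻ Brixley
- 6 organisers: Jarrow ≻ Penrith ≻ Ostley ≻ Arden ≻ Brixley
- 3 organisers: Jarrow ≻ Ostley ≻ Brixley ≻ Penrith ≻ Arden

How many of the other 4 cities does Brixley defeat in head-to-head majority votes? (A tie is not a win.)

Brixley against each rival (29 organisers):
Brixley vs Penrith: Brixley is ranked higher on 3+1+8+3 = 15 ballots, Penrith on 14. Brixley wins 15–14.
Brixley vs Jarrow: Brixley preferred on 3+1+8+4 = 16 ballots; Brixley wins 16–13.
Brixley–Ostley: Brixley 17–12.
Brixley–Arden: Brixley 16–13.
Brixley beats Penrith, Jarrow, Ostley, Arden — 4 pairwise wins.

4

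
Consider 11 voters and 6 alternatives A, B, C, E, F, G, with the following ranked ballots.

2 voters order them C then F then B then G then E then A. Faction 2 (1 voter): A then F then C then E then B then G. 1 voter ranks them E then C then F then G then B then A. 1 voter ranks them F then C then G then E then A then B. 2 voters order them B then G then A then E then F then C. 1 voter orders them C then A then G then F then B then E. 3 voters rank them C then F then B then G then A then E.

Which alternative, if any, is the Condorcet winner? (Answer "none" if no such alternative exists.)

C

Head-to-head results (11 voters):
A–B: B 8–3.
A vs C: C, 8–3.
A vs E: A preferred on 1+2+1+3 = 7 ballots; A wins 7–4.
A vs F: F wins 7–4.
A vs G: G, 9–2.
B vs C: B preferred on 2 ballots; C wins 9–2.
B vs E: B wins 8–3.
B vs F: F wins 9–2.
B vs G: B is ranked higher on 2+1+2+3 = 8 ballots, G on 3. B wins 8–3.
C vs E: C is ranked higher on 2+1+1+1+3 = 8 ballots, E on 3. C wins 8–3.
C vs F: C, 7–4.
C–G: C 9–2.
E vs F: F wins 8–3.
E vs G: 2 to 9, G.
F vs G: F wins 8–3.
C wins every pairwise contest, so C is the Condorcet winner.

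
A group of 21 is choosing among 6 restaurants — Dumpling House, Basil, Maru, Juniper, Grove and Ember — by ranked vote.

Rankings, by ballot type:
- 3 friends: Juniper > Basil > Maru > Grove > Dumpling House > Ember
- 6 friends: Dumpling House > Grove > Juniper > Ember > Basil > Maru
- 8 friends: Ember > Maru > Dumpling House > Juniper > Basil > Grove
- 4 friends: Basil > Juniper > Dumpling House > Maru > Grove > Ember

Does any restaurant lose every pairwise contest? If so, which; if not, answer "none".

Pairwise majorities:
Dumpling House vs Basil: 14 to 7, Dumpling House.
Dumpling House vs Maru: Maru, 11–10.
Dumpling House vs Juniper: Dumpling House wins 14–7.
Dumpling House–Grove: Dumpling House 18–3.
Dumpling House vs Ember: Dumpling House wins 13–8.
Basil vs Maru: Basil wins 13–8.
Basil vs Juniper: 4 to 17, Juniper.
Basil vs Grove: Basil wins 15–6.
Basil vs Ember: 7 to 14, Ember.
Maru vs Juniper: Juniper wins 13–8.
Maru vs Grove: Maru is ranked higher on 3+8+4 = 15 ballots, Grove on 6. Maru wins 15–6.
Maru vs Ember: Maru is ranked higher on 3+4 = 7 ballots, Ember on 14. Ember wins 14–7.
Juniper vs Grove: Juniper, 15–6.
Juniper vs Ember: Juniper wins 13–8.
Grove vs Ember: 3+6+4 = 13 for Grove, 8 for Ember — Grove by 13–8.
Every restaurant wins at least one matchup (Dumpling House beats Basil; Basil beats Maru; Maru beats Dumpling House; Juniper beats Basil; Grove beats Ember; Ember beats Basil), so there is no Condorcet loser.

none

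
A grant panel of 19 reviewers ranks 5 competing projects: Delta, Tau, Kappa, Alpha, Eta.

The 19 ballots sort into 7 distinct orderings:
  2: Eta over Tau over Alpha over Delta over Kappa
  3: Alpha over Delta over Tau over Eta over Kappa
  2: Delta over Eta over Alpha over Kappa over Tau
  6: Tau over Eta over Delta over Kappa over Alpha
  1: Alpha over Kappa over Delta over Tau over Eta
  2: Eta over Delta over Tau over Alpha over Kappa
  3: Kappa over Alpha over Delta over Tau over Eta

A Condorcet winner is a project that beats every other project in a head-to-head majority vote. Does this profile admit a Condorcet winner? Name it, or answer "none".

Head-to-head results (19 reviewers):
Delta vs Tau: Delta preferred on 3+2+1+2+3 = 11 ballots; Delta wins 11–8.
Delta vs Kappa: 15 to 4, Delta.
Delta vs Alpha: Delta is ranked higher on 2+6+2 = 10 ballots, Alpha on 9. Delta wins 10–9.
Delta vs Eta: Delta preferred on 3+2+1+3 = 9 ballots; Eta wins 10–9.
Tau vs Kappa: Tau is ranked higher on 2+3+6+2 = 13 ballots, Kappa on 6. Tau wins 13–6.
Tau vs Alpha: 2+6+2 = 10 for Tau, 9 for Alpha — Tau by 10–9.
Tau vs Eta: 13 to 6, Tau.
Kappa vs Alpha: Kappa is ranked higher on 6+3 = 9 ballots, Alpha on 10. Alpha wins 10–9.
Kappa vs Eta: 1+3 = 4 for Kappa, 15 for Eta — Eta by 15–4.
Alpha vs Eta: Alpha preferred on 3+1+3 = 7 ballots; Eta wins 12–7.
Every project loses at least once (Delta loses to Eta; Tau loses to Delta; Kappa loses to Delta; Alpha loses to Delta; Eta loses to Tau). The majority relation contains the cycle Delta beats Tau beats Eta beats Delta, so there is no Condorcet winner.

none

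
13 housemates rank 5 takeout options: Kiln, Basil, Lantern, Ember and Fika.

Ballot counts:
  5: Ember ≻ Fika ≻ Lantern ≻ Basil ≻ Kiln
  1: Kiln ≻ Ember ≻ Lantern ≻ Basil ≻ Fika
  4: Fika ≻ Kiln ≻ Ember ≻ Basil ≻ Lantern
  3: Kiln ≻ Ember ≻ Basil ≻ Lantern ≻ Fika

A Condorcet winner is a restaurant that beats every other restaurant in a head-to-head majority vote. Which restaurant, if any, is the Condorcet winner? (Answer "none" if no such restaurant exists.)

none

Check each pair by majority over 13 ballots:
Kiln vs Basil: Kiln wins 8–5.
Kiln vs Lantern: Kiln wins 8–5.
Kiln vs Ember: Kiln, 8–5.
Kiln vs Fika: Fika, 9–4.
Basil vs Lantern: Basil wins 7–6.
Basil vs Ember: Ember, 13–0.
Basil vs Fika: Fika wins 9–4.
Lantern–Ember: Ember 13–0.
Lantern vs Fika: Fika, 9–4.
Ember vs Fika: Ember wins 9–4.
No restaurant is unbeaten: Kiln loses to Fika; Basil loses to Kiln; Lantern loses to Kiln; Ember loses to Kiln; Fika loses to Ember. In particular Kiln beats Ember beats Fika beats Kiln is a majority cycle — no Condorcet winner exists.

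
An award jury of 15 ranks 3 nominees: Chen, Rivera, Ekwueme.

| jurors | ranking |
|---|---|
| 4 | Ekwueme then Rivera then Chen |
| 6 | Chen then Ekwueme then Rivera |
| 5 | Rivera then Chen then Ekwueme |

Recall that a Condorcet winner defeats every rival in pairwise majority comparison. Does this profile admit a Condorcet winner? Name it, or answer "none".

Check each pair by majority over 15 ballots:
Chen vs Rivera: Rivera wins 9–6.
Chen–Ekwueme: Chen 11–4.
Rivera–Ekwueme: Ekwueme 10–5.
Each nominee drops at least one matchup (Chen loses to Rivera; Rivera loses to Ekwueme; Ekwueme loses to Chen); the cycle Chen beats Ekwueme beats Rivera beats Chen rules out a Condorcet winner.

none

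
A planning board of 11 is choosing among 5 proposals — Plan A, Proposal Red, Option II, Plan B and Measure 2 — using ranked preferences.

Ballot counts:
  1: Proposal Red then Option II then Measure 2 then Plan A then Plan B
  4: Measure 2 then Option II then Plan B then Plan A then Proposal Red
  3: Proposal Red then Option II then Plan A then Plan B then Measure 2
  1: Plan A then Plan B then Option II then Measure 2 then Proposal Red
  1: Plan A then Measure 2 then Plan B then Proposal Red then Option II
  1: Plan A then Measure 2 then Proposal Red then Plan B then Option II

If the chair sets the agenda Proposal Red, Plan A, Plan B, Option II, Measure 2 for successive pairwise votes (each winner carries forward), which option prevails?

Round 1: Proposal Red vs Plan A — 4–7, Plan A advances.
Round 2: Plan A vs Plan B — 7–4, Plan A advances.
Round 3: Plan A vs Option II — 3–8, Option II advances.
Round 4: Option II vs Measure 2 — 5–6, Measure 2 advances.
The agenda winner is Measure 2.

Measure 2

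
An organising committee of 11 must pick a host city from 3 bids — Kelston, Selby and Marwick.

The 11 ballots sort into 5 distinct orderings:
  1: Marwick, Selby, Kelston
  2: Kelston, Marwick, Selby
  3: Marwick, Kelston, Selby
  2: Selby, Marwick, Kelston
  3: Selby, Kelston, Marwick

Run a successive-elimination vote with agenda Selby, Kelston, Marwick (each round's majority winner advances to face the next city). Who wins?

Marwick

Round 1: Selby vs Kelston — 6–5, Selby advances.
Round 2: Selby vs Marwick — 5–6, Marwick advances.
The agenda winner is Marwick.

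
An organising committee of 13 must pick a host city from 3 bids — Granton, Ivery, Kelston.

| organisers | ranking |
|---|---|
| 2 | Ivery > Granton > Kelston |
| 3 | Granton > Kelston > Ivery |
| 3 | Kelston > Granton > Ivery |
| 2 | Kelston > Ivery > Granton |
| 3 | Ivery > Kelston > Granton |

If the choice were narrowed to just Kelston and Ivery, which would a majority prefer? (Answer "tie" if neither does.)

Kelston

Ballots ranking Kelston above Ivery: 3 + 3 + 2 = 8.
Ballots ranking Ivery above Kelston: 13 − 8 = 5.
Kelston wins the head-to-head 8–5.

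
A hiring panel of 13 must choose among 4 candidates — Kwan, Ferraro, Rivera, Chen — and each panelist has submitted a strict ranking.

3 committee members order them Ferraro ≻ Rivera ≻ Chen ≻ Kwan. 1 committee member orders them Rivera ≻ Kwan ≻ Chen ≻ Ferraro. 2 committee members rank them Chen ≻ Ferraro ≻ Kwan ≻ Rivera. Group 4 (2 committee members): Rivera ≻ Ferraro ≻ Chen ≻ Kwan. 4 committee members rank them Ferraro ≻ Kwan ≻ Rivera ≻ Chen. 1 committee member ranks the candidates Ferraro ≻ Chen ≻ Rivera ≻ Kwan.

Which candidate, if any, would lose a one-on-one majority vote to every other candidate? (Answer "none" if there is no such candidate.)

Head-to-head results (13 committee members):
Kwan vs Ferraro: 1 to 12, Ferraro.
Kwan vs Rivera: Rivera wins 7–6.
Kwan vs Chen: Chen, 8–5.
Ferraro–Rivera: Ferraro 10–3.
Ferraro vs Chen: Ferraro preferred on 3+2+4+1 = 10 ballots; Ferraro wins 10–3.
Rivera vs Chen: 10 to 3, Rivera.
Kwan is beaten in every head-to-head and is the Condorcet loser.

Kwan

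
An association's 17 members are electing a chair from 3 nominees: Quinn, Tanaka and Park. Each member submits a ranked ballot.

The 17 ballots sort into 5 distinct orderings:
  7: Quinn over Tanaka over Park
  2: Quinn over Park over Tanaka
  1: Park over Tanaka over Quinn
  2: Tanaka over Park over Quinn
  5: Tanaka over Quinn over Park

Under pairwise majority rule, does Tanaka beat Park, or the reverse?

Ballots ranking Tanaka above Park: 7 + 2 + 5 = 14.
Ballots ranking Park above Tanaka: 17 − 14 = 3.
Tanaka wins the head-to-head 14–3.

Tanaka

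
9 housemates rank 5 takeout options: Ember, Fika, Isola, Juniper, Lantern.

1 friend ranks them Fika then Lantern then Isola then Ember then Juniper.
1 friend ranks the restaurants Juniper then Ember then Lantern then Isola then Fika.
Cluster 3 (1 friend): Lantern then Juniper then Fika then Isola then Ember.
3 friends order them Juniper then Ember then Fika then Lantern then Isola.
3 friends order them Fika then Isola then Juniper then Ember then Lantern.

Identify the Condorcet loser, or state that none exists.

Pairwise majorities:
Ember vs Fika: Ember preferred on 1+3 = 4 ballots; Fika wins 5–4.
Ember vs Isola: Isola, 5–4.
Ember vs Juniper: Juniper, 8–1.
Ember vs Lantern: Ember preferred on 1+3+3 = 7 ballots; Ember wins 7–2.
Fika vs Isola: 8 to 1, Fika.
Fika vs Juniper: Fika is ranked higher on 1+3 = 4 ballots, Juniper on 5. Juniper wins 5–4.
Fika vs Lantern: Fika, 7–2.
Isola vs Juniper: Juniper, 5–4.
Isola vs Lantern: Lantern wins 6–3.
Juniper vs Lantern: Juniper preferred on 1+3+3 = 7 ballots; Juniper wins 7–2.
Every restaurant wins at least one matchup (Ember beats Lantern; Fika beats Ember; Isola beats Ember; Juniper beats Ember; Lantern beats Isola), so there is no Condorcet loser.

none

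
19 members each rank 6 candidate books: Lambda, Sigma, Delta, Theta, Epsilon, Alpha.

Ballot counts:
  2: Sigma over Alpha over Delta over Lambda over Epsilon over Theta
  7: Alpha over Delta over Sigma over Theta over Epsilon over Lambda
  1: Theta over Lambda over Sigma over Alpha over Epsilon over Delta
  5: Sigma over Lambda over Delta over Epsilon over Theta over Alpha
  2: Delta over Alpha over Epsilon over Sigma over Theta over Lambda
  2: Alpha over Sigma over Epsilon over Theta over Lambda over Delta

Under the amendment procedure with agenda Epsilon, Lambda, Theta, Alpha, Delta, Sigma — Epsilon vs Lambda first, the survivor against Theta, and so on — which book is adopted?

Round 1: Epsilon vs Lambda — 11–8, Epsilon advances.
Round 2: Epsilon vs Theta — 11–8, Epsilon advances.
Round 3: Epsilon vs Alpha — 5–14, Alpha advances.
Round 4: Alpha vs Delta — 12–7, Alpha advances.
Round 5: Alpha vs Sigma — 11–8, Alpha advances.
Alpha survives the agenda.

Alpha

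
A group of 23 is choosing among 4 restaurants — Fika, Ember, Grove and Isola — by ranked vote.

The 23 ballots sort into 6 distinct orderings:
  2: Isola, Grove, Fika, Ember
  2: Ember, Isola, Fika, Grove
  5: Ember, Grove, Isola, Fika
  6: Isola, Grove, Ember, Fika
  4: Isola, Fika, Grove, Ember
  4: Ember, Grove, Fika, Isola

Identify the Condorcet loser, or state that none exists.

Pairwise majorities:
Fika vs Ember: Ember wins 17–6.
Fika vs Grove: Grove, 17–6.
Fika vs Isola: Fika is ranked higher on 4 ballots, Isola on 19. Isola wins 19–4.
Ember vs Grove: 2+5+4 = 11 for Ember, 12 for Grove — Grove by 12–11.
Ember vs Isola: 2+5+4 = 11 for Ember, 12 for Isola — Isola by 12–11.
Grove vs Isola: Isola wins 14–9.
Only Fika has no wins; Fika is the Condorcet loser.

Fika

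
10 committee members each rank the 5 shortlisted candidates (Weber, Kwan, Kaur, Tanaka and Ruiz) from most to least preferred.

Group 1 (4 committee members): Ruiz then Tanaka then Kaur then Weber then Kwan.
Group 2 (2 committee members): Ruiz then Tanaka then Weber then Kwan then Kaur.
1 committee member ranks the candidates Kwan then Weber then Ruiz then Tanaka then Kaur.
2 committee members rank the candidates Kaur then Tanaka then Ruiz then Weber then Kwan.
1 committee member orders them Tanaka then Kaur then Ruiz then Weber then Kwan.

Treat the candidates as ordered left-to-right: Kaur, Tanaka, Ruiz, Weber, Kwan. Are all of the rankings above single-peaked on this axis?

Axis positions: Kaur=1, Tanaka=2, Ruiz=3, Weber=4, Kwan=5.
Group 1 (peak Ruiz at position 3): ranking walks positions 3-2-1-4-5, expanding outward from the peak — single-peaked.
Group 2 (peak Ruiz at position 3): ranking walks positions 3-2-4-5-1, expanding outward from the peak — single-peaked.
Group 3 (peak Kwan at position 5): ranking walks positions 5-4-3-2-1, expanding outward from the peak — single-peaked.
Group 4 (peak Kaur at position 1): ranking walks positions 1-2-3-4-5, expanding outward from the peak — single-peaked.
Group 5 (peak Tanaka at position 2): ranking walks positions 2-1-3-4-5, expanding outward from the peak — single-peaked.
Every ranking is single-peaked on this axis.

yes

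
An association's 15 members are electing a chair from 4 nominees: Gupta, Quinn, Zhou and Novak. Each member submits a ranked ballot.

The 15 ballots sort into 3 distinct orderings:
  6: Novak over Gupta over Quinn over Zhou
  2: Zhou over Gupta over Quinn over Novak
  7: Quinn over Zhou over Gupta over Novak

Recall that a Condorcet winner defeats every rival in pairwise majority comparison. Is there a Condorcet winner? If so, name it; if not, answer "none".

none

Pairwise majorities:
Gupta vs Quinn: 6+2 = 8 for Gupta, 7 for Quinn — Gupta by 8–7.
Gupta vs Zhou: Gupta is ranked higher on 6 ballots, Zhou on 9. Zhou wins 9–6.
Gupta vs Novak: Gupta preferred on 2+7 = 9 ballots; Gupta wins 9–6.
Quinn vs Zhou: Quinn preferred on 6+7 = 13 ballots; Quinn wins 13–2.
Quinn vs Novak: 2+7 = 9 for Quinn, 6 for Novak — Quinn by 9–6.
Zhou vs Novak: 2+7 = 9 for Zhou, 6 for Novak — Zhou by 9–6.
Every candidate loses at least once (Gupta loses to Zhou; Quinn loses to Gupta; Zhou loses to Quinn; Novak loses to Gupta). The majority relation contains the cycle Gupta > Quinn > Zhou > Gupta, so there is no Condorcet winner.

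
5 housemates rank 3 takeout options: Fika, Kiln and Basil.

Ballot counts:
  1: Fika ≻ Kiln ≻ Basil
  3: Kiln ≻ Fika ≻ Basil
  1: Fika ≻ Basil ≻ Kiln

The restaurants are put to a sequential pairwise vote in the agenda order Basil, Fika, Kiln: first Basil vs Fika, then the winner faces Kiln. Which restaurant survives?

Round 1: Basil vs Fika — 0–5, Fika advances.
Round 2: Fika vs Kiln — 2–3, Kiln advances.
Kiln survives the agenda.

Kiln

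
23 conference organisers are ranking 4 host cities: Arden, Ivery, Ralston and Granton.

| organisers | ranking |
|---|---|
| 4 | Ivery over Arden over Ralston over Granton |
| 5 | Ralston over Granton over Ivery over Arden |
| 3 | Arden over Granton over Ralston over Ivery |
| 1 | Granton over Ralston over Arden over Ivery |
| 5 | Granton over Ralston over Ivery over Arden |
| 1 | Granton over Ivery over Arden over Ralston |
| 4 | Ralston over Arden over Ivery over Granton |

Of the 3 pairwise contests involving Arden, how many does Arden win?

0

Arden against each rival (23 organisers):
Arden vs Ivery: 3+1+4 = 8 for Arden, 15 for Ivery — Ivery by 15–8.
Arden vs Ralston: Arden is ranked higher on 4+3+1 = 8 ballots, Ralston on 15. Ralston wins 15–8.
Arden–Granton: Granton 12–11.
Arden beats no one; loses to Ivery, Ralston, Granton — 0 pairwise wins.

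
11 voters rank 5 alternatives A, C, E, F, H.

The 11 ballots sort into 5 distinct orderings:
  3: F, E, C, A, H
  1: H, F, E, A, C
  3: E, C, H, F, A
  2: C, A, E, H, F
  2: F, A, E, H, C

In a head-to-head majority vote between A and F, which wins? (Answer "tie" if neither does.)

Ballots ranking A above F: 2.
Ballots ranking F above A: 11 − 2 = 9.
F wins the head-to-head 9–2.

F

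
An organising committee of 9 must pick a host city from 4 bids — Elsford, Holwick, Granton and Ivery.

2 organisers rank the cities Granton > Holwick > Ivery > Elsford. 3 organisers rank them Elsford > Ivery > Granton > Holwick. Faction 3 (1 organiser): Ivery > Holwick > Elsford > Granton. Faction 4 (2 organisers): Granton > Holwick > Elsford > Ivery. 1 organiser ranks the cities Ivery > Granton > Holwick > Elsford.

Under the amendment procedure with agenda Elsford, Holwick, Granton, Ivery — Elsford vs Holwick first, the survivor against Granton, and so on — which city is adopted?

Round 1: Elsford vs Holwick — 3–6, Holwick advances.
Round 2: Holwick vs Granton — 1–8, Granton advances.
Round 3: Granton vs Ivery — 4–5, Ivery advances.
Ivery survives the agenda.

Ivery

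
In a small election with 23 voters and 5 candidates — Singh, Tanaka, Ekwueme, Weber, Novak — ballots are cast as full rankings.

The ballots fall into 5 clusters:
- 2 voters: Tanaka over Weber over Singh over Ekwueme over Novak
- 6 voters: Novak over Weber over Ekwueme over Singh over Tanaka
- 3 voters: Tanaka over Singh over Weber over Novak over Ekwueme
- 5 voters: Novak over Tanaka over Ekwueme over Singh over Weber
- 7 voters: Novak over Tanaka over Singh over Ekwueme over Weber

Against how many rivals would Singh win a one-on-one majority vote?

Singh against each rival (23 voters):
Singh vs Tanaka: Tanaka wins 17–6.
Singh vs Ekwueme: Singh, 12–11.
Singh vs Weber: Singh is ranked higher on 3+5+7 = 15 ballots, Weber on 8. Singh wins 15–8.
Singh vs Novak: Novak, 18–5.
Singh beats Ekwueme, Weber; loses to Tanaka, Novak — 2 pairwise wins.

2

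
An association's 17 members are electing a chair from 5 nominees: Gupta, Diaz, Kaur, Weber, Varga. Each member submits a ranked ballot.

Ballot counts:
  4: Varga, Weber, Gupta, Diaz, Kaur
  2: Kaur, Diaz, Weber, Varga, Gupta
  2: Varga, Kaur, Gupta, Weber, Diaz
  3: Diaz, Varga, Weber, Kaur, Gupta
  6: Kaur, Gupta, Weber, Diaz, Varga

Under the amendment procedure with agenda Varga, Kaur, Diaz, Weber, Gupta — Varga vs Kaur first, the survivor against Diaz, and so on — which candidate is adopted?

Weber

Round 1: Varga vs Kaur — 9–8, Varga advances.
Round 2: Varga vs Diaz — 6–11, Diaz advances.
Round 3: Diaz vs Weber — 5–12, Weber advances.
Round 4: Weber vs Gupta — 9–8, Weber advances.
The agenda winner is Weber.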